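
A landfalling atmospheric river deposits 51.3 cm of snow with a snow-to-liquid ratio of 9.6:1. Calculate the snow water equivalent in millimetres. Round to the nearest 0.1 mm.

SWE ≈ 53.4 mm

SWE = snow depth / ratio = 51.3 cm / 9.6 = 5.344 cm = 53.4 mm.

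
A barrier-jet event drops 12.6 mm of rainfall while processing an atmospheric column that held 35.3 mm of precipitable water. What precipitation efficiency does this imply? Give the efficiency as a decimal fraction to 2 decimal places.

ε = rainfall / PW = 12.6 / 35.3 = 0.36.

ε ≈ 0.36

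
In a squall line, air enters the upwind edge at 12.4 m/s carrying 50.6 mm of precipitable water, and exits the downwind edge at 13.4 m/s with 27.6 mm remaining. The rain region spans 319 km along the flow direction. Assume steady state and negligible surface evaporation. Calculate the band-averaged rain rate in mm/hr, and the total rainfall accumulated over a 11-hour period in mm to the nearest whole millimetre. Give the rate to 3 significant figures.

Column moisture flux per unit crosswind length is F = V × PW.
Inflow: F_in = 12.4 × 50.6 = 627.44 mm·m/s
Outflow: F_out = 13.4 × 27.6 = 369.84 mm·m/s
Steady-state rate R = (F_in − F_out)/L = (627.44 − 369.84) / 319000 m = 8.075e-04 mm/s.
R = 8.075e-04 × 3600 = 2.91 mm/hr.
Over 11 h: total = 2.91 × 11 = 32.01 ≈ 32 mm.

R ≈ 2.91 mm/hr; total ≈ 32 mm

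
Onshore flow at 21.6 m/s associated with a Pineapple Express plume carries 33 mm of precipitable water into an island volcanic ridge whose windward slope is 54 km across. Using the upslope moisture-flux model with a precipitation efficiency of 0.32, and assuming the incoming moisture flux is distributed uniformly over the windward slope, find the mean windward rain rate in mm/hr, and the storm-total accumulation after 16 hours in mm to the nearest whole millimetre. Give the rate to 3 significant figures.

Incoming column moisture flux per unit ridge length: F = V × PW = 21.6 × 33 = 712.8 mm·m/s.
Spread over the 54 km slope with efficiency ε = 0.32: R = ε·F/W = 0.32 × 712.8 / 54000 m = 4.224e-03 mm/s.
R = 4.224e-03 × 3600 = 15.2 mm/hr.
Over 16 h: total = 15.2 × 16 = 243.2 ≈ 243 mm.

R ≈ 15.2 mm/hr; total ≈ 243 mm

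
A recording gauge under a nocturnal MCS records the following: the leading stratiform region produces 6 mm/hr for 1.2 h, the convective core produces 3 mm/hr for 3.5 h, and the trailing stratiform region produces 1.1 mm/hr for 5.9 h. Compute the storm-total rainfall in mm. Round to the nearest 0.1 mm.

Total = Σ Rᵢ Δtᵢ = 6 × 1.2 + 3 × 3.5 + 1.1 × 5.9
      = 7.2 + 10.5 + 6.49 = 24.2 mm.

total ≈ 24.2 mm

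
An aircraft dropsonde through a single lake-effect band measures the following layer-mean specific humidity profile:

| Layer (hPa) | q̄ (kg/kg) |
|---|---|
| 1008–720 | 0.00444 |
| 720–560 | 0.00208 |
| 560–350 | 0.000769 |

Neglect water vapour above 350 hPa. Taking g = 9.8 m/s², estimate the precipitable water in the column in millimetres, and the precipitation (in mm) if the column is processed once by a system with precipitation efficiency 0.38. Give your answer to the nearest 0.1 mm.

PW ≈ 18.1 mm; precipitation ≈ 6.9 mm

Precipitable water is the column-integrated vapour mass per unit area: PW = (1/g) Σ q̄ Δp, with q in kg/kg and Δp in Pa (1 kg/m² of water = 1 mm).
Layer 1008–720 hPa: Δp = 288 hPa = 28800 Pa, q̄ = 0.00444 kg/kg → 0.00444 × 28800 / 9.8 = 13.05 mm
Layer 720–560 hPa: Δp = 160 hPa = 16000 Pa, q̄ = 0.00208 kg/kg → 0.00208 × 16000 / 9.8 = 3.40 mm
Layer 560–350 hPa: Δp = 210 hPa = 21000 Pa, q̄ = 0.000769 kg/kg → 0.000769 × 21000 / 9.8 = 1.65 mm
PW = 13.05 + 3.40 + 1.65 = 18.10 ≈ 18.1 mm.
Precipitation = ε × PW = 0.38 × 18.1 = 6.9 mm.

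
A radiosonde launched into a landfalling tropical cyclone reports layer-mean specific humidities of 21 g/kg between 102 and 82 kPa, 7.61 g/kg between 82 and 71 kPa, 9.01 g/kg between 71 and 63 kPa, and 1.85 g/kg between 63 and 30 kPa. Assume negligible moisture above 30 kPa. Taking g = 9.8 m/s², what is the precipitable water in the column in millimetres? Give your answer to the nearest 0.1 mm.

PW ≈ 65.0 mm

Precipitable water is the column-integrated vapour mass per unit area: PW = (1/g) Σ q̄ Δp, with q in kg/kg and Δp in Pa (1 kg/m² of water = 1 mm).
Layer 102–82 kPa: Δp = 200 hPa = 20000 Pa, q̄ = 0.021 kg/kg → 0.021 × 20000 / 9.8 = 42.86 mm
Layer 82–71 kPa: Δp = 110 hPa = 11000 Pa, q̄ = 0.00761 kg/kg → 0.00761 × 11000 / 9.8 = 8.54 mm
Layer 71–63 kPa: Δp = 80 hPa = 8000 Pa, q̄ = 0.00901 kg/kg → 0.00901 × 8000 / 9.8 = 7.36 mm
Layer 63–30 kPa: Δp = 330 hPa = 33000 Pa, q̄ = 0.00185 kg/kg → 0.00185 × 33000 / 9.8 = 6.23 mm
PW = 42.86 + 8.54 + 7.36 + 6.23 = 64.99 ≈ 65.0 mm.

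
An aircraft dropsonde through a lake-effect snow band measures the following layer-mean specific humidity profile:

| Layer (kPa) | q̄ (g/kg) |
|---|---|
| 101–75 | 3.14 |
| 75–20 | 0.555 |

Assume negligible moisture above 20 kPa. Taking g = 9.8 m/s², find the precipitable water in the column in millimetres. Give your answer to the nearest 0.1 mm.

PW ≈ 11.4 mm

Precipitable water is the column-integrated vapour mass per unit area: PW = (1/g) Σ q̄ Δp, with q in kg/kg and Δp in Pa (1 kg/m² of water = 1 mm).
Layer 101–75 kPa: Δp = 260 hPa = 26000 Pa, q̄ = 0.00314 kg/kg → 0.00314 × 26000 / 9.8 = 8.33 mm
Layer 75–20 kPa: Δp = 550 hPa = 55000 Pa, q̄ = 0.000555 kg/kg → 0.000555 × 55000 / 9.8 = 3.11 mm
PW = 8.33 + 3.11 = 11.44 ≈ 11.4 mm.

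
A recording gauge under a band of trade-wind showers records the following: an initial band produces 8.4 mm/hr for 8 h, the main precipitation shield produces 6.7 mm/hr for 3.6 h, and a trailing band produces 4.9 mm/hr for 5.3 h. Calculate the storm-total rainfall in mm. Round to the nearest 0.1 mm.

Total = Σ Rᵢ Δtᵢ = 8.4 × 8 + 6.7 × 3.6 + 4.9 × 5.3
      = 67.2 + 24.12 + 25.97 = 117.3 mm.

total ≈ 117.3 mm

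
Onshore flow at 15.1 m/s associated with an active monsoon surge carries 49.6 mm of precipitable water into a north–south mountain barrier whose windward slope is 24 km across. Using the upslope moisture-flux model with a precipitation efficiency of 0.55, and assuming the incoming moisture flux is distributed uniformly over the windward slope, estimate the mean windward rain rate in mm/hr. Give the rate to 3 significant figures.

R ≈ 61.8 mm/hr

Incoming column moisture flux per unit ridge length: F = V × PW = 15.1 × 49.6 = 748.96 mm·m/s.
Spread over the 24 km slope with efficiency ε = 0.55: R = ε·F/W = 0.55 × 748.96 / 24000 m = 1.716e-02 mm/s.
R = 1.716e-02 × 3600 = 61.8 mm/hr.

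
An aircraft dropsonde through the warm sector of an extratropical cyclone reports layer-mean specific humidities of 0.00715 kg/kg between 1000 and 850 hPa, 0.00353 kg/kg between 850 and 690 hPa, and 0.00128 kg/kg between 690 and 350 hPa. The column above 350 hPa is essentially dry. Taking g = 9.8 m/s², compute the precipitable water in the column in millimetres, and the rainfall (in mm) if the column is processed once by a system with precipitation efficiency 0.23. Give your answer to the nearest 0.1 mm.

Precipitable water is the column-integrated vapour mass per unit area: PW = (1/g) Σ q̄ Δp, with q in kg/kg and Δp in Pa (1 kg/m² of water = 1 mm).
Layer 1000–850 hPa: Δp = 150 hPa = 15000 Pa, q̄ = 0.00715 kg/kg → 0.00715 × 15000 / 9.8 = 10.94 mm
Layer 850–690 hPa: Δp = 160 hPa = 16000 Pa, q̄ = 0.00353 kg/kg → 0.00353 × 16000 / 9.8 = 5.76 mm
Layer 690–350 hPa: Δp = 340 hPa = 34000 Pa, q̄ = 0.00128 kg/kg → 0.00128 × 34000 / 9.8 = 4.44 mm
PW = 10.94 + 5.76 + 4.44 = 21.14 ≈ 21.1 mm.
Rainfall = ε × PW = 0.23 × 21.1 = 4.9 mm.

PW ≈ 21.1 mm; rainfall ≈ 4.9 mm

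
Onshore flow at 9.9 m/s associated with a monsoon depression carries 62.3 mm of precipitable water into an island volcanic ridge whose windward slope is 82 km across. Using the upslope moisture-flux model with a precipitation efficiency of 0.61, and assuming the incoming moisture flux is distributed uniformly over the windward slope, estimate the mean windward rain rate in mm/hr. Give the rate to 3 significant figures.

Incoming column moisture flux per unit ridge length: F = V × PW = 9.9 × 62.3 = 616.77 mm·m/s.
Spread over the 82 km slope with efficiency ε = 0.61: R = ε·F/W = 0.61 × 616.77 / 82000 m = 4.588e-03 mm/s.
R = 4.588e-03 × 3600 = 16.5 mm/hr.

R ≈ 16.5 mm/hr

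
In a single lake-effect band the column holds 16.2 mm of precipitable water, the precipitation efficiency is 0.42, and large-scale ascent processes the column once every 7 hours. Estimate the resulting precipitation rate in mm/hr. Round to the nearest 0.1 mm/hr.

R ≈ 1.0 mm/hr

Each overturning extracts ε × PW = 0.42 × 16.2 = 6.804 mm.
Rate = ε·PW / τ = 6.804 / 7 h = 1.0 mm/hr.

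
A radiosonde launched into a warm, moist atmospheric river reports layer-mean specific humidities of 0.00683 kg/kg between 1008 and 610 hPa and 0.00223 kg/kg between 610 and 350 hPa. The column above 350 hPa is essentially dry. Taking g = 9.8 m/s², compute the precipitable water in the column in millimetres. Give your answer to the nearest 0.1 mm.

Precipitable water is the column-integrated vapour mass per unit area: PW = (1/g) Σ q̄ Δp, with q in kg/kg and Δp in Pa (1 kg/m² of water = 1 mm).
Layer 1008–610 hPa: Δp = 398 hPa = 39800 Pa, q̄ = 0.00683 kg/kg → 0.00683 × 39800 / 9.8 = 27.74 mm
Layer 610–350 hPa: Δp = 260 hPa = 26000 Pa, q̄ = 0.00223 kg/kg → 0.00223 × 26000 / 9.8 = 5.92 mm
PW = 27.74 + 5.92 = 33.66 ≈ 33.7 mm.

PW ≈ 33.7 mm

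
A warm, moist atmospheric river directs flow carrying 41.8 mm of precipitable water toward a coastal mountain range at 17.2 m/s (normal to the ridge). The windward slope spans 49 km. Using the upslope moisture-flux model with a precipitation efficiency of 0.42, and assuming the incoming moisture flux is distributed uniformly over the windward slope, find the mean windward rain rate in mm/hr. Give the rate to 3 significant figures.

R ≈ 22.2 mm/hr

Incoming column moisture flux per unit ridge length: F = V × PW = 17.2 × 41.8 = 718.96 mm·m/s.
Spread over the 49 km slope with efficiency ε = 0.42: R = ε·F/W = 0.42 × 718.96 / 49000 m = 6.163e-03 mm/s.
R = 6.163e-03 × 3600 = 22.2 mm/hr.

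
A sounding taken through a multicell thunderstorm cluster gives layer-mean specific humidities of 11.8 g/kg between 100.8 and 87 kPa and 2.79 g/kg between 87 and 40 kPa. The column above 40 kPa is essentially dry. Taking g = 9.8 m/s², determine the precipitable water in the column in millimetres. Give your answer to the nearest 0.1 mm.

PW ≈ 30.0 mm

Precipitable water is the column-integrated vapour mass per unit area: PW = (1/g) Σ q̄ Δp, with q in kg/kg and Δp in Pa (1 kg/m² of water = 1 mm).
Layer 100.8–87 kPa: Δp = 138 hPa = 13800 Pa, q̄ = 0.0118 kg/kg → 0.0118 × 13800 / 9.8 = 16.62 mm
Layer 87–40 kPa: Δp = 470 hPa = 47000 Pa, q̄ = 0.00279 kg/kg → 0.00279 × 47000 / 9.8 = 13.38 mm
PW = 16.62 + 13.38 = 30.00 ≈ 30.0 mm.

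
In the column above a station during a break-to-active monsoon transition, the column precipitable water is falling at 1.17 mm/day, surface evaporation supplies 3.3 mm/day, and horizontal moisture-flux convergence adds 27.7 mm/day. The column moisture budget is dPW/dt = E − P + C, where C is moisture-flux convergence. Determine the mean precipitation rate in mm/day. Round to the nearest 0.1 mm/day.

dPW/dt = -1.17 mm/day.
P = E + C − dPW/dt = 3.3 + (27.7) − (-1.17) = 32.2 mm/day.

P ≈ 32.2 mm/day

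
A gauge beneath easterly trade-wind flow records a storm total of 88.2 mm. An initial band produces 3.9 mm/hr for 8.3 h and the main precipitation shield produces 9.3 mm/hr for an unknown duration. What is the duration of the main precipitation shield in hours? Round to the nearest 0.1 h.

duration ≈ 6.0 h

Known phases: 3.9 × 8.3 = 32.37 mm.
Remaining depth = 88.2 − 32.37 = 55.83 mm.
Duration = 55.83 / 9.3 = 6.0 h.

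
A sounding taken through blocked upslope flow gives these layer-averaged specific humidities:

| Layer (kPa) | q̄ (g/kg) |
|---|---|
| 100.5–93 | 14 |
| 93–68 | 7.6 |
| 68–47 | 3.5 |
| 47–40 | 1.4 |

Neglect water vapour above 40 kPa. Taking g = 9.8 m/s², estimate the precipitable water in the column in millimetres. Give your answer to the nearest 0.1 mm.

Precipitable water is the column-integrated vapour mass per unit area: PW = (1/g) Σ q̄ Δp, with q in kg/kg and Δp in Pa (1 kg/m² of water = 1 mm).
Layer 100.5–93 kPa: Δp = 75 hPa = 7500 Pa, q̄ = 0.014 kg/kg → 0.014 × 7500 / 9.8 = 10.71 mm
Layer 93–68 kPa: Δp = 250 hPa = 25000 Pa, q̄ = 0.0076 kg/kg → 0.0076 × 25000 / 9.8 = 19.39 mm
Layer 68–47 kPa: Δp = 210 hPa = 21000 Pa, q̄ = 0.0035 kg/kg → 0.0035 × 21000 / 9.8 = 7.50 mm
Layer 47–40 kPa: Δp = 70 hPa = 7000 Pa, q̄ = 0.0014 kg/kg → 0.0014 × 7000 / 9.8 = 1.00 mm
PW = 10.71 + 19.39 + 7.50 + 1.00 = 38.60 ≈ 38.6 mm.

PW ≈ 38.6 mm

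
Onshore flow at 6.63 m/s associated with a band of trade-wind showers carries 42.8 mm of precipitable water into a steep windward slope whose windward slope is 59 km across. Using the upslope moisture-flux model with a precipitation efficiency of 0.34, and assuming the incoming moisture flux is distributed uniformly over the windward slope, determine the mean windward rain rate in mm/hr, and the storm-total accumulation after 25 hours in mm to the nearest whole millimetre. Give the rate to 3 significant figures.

Incoming column moisture flux per unit ridge length: F = V × PW = 6.63 × 42.8 = 283.764 mm·m/s.
Spread over the 59 km slope with efficiency ε = 0.34: R = ε·F/W = 0.34 × 283.764 / 59000 m = 1.635e-03 mm/s.
R = 1.635e-03 × 3600 = 5.89 mm/hr.
Over 25 h: total = 5.89 × 25 = 147.25 ≈ 147 mm.

R ≈ 5.89 mm/hr; total ≈ 147 mm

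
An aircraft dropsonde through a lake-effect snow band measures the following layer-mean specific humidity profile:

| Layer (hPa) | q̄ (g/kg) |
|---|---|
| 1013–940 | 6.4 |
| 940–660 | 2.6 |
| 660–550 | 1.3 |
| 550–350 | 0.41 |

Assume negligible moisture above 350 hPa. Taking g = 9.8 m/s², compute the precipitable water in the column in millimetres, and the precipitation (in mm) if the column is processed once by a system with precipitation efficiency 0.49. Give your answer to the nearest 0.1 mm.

Precipitable water is the column-integrated vapour mass per unit area: PW = (1/g) Σ q̄ Δp, with q in kg/kg and Δp in Pa (1 kg/m² of water = 1 mm).
Layer 1013–940 hPa: Δp = 73 hPa = 7300 Pa, q̄ = 0.0064 kg/kg → 0.0064 × 7300 / 9.8 = 4.77 mm
Layer 940–660 hPa: Δp = 280 hPa = 28000 Pa, q̄ = 0.0026 kg/kg → 0.0026 × 28000 / 9.8 = 7.43 mm
Layer 660–550 hPa: Δp = 110 hPa = 11000 Pa, q̄ = 0.0013 kg/kg → 0.0013 × 11000 / 9.8 = 1.46 mm
Layer 550–350 hPa: Δp = 200 hPa = 20000 Pa, q̄ = 0.00041 kg/kg → 0.00041 × 20000 / 9.8 = 0.84 mm
PW = 4.77 + 7.43 + 1.46 + 0.84 = 14.50 ≈ 14.5 mm.
Precipitation = ε × PW = 0.49 × 14.5 = 7.1 mm.

PW ≈ 14.5 mm; precipitation ≈ 7.1 mm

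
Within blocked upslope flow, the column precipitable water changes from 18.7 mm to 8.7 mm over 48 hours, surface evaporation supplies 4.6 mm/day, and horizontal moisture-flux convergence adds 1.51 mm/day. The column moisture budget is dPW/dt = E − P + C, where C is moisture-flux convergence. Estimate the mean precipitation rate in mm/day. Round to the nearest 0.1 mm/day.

dPW/dt = (8.7 − 18.7) mm / (48/24 day) = -5.000 mm/day.
P = E + C − dPW/dt = 4.6 + (1.51) − (-5.000) = 11.1 mm/day.

P ≈ 11.1 mm/day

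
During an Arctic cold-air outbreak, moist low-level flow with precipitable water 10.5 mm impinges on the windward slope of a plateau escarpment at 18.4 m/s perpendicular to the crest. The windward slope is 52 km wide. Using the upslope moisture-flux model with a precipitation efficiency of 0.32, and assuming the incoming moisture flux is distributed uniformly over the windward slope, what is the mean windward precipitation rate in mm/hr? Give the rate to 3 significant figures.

Incoming column moisture flux per unit ridge length: F = V × PW = 18.4 × 10.5 = 193.2 mm·m/s.
Spread over the 52 km slope with efficiency ε = 0.32: R = ε·F/W = 0.32 × 193.2 / 52000 m = 1.189e-03 mm/s.
R = 1.189e-03 × 3600 = 4.28 mm/hr.

R ≈ 4.28 mm/hr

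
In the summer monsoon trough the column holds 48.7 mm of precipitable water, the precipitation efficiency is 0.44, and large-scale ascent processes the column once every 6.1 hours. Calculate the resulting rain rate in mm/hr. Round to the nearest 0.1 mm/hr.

R ≈ 3.5 mm/hr

Each overturning extracts ε × PW = 0.44 × 48.7 = 21.428 mm.
Rate = ε·PW / τ = 21.428 / 6.1 h = 3.5 mm/hr.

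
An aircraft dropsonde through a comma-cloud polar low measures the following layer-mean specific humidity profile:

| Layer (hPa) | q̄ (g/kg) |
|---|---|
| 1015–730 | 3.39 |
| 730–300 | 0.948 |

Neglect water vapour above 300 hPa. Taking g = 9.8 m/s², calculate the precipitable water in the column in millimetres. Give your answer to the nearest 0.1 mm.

Precipitable water is the column-integrated vapour mass per unit area: PW = (1/g) Σ q̄ Δp, with q in kg/kg and Δp in Pa (1 kg/m² of water = 1 mm).
Layer 1015–730 hPa: Δp = 285 hPa = 28500 Pa, q̄ = 0.00339 kg/kg → 0.00339 × 28500 / 9.8 = 9.86 mm
Layer 730–300 hPa: Δp = 430 hPa = 43000 Pa, q̄ = 0.000948 kg/kg → 0.000948 × 43000 / 9.8 = 4.16 mm
PW = 9.86 + 4.16 = 14.02 ≈ 14.0 mm.

PW ≈ 14.0 mm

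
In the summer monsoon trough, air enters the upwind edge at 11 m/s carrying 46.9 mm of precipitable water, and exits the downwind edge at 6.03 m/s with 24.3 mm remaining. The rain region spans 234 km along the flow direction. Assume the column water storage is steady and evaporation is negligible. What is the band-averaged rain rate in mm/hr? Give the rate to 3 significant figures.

Column moisture flux per unit crosswind length is F = V × PW.
Inflow: F_in = 11 × 46.9 = 515.9 mm·m/s
Outflow: F_out = 6.03 × 24.3 = 146.529 mm·m/s
Steady-state rate R = (F_in − F_out)/L = (515.9 − 146.529) / 234000 m = 1.579e-03 mm/s.
R = 1.579e-03 × 3600 = 5.68 mm/hr.

R ≈ 5.68 mm/hr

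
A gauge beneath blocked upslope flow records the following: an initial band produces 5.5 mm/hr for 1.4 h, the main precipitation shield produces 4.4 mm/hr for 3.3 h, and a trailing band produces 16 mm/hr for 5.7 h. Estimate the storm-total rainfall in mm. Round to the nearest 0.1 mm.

total ≈ 113.4 mm

Total = Σ Rᵢ Δtᵢ = 5.5 × 1.4 + 4.4 × 3.3 + 16 × 5.7
      = 7.7 + 14.52 + 91.2 = 113.4 mm.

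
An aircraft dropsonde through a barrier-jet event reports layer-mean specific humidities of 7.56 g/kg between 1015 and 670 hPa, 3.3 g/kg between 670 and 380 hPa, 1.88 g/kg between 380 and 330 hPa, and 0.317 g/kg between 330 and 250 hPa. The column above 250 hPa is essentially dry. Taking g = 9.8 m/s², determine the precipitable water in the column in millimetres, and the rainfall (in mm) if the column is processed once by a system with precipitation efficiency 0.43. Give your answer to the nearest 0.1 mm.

PW ≈ 37.6 mm; rainfall ≈ 16.2 mm

Precipitable water is the column-integrated vapour mass per unit area: PW = (1/g) Σ q̄ Δp, with q in kg/kg and Δp in Pa (1 kg/m² of water = 1 mm).
Layer 1015–670 hPa: Δp = 345 hPa = 34500 Pa, q̄ = 0.00756 kg/kg → 0.00756 × 34500 / 9.8 = 26.61 mm
Layer 670–380 hPa: Δp = 290 hPa = 29000 Pa, q̄ = 0.0033 kg/kg → 0.0033 × 29000 / 9.8 = 9.77 mm
Layer 380–330 hPa: Δp = 50 hPa = 5000 Pa, q̄ = 0.00188 kg/kg → 0.00188 × 5000 / 9.8 = 0.96 mm
Layer 330–250 hPa: Δp = 80 hPa = 8000 Pa, q̄ = 0.000317 kg/kg → 0.000317 × 8000 / 9.8 = 0.26 mm
PW = 26.61 + 9.77 + 0.96 + 0.26 = 37.60 ≈ 37.6 mm.
Rainfall = ε × PW = 0.43 × 37.6 = 16.2 mm.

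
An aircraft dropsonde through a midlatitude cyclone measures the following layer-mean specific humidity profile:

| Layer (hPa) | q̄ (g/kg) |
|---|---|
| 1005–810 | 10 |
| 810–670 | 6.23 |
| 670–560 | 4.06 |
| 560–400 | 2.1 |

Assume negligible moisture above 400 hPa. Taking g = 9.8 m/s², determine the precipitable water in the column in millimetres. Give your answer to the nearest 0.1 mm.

Precipitable water is the column-integrated vapour mass per unit area: PW = (1/g) Σ q̄ Δp, with q in kg/kg and Δp in Pa (1 kg/m² of water = 1 mm).
Layer 1005–810 hPa: Δp = 195 hPa = 19500 Pa, q̄ = 0.01 kg/kg → 0.01 × 19500 / 9.8 = 19.90 mm
Layer 810–670 hPa: Δp = 140 hPa = 14000 Pa, q̄ = 0.00623 kg/kg → 0.00623 × 14000 / 9.8 = 8.90 mm
Layer 670–560 hPa: Δp = 110 hPa = 11000 Pa, q̄ = 0.00406 kg/kg → 0.00406 × 11000 / 9.8 = 4.56 mm
Layer 560–400 hPa: Δp = 160 hPa = 16000 Pa, q̄ = 0.0021 kg/kg → 0.0021 × 16000 / 9.8 = 3.43 mm
PW = 19.90 + 8.90 + 4.56 + 3.43 = 36.79 ≈ 36.8 mm.

PW ≈ 36.8 mm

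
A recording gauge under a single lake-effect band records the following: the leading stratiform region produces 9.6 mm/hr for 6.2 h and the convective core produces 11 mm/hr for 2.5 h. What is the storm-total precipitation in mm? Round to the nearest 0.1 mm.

total ≈ 87.0 mm

Total = Σ Rᵢ Δtᵢ = 9.6 × 6.2 + 11 × 2.5
      = 59.52 + 27.5 = 87.0 mm.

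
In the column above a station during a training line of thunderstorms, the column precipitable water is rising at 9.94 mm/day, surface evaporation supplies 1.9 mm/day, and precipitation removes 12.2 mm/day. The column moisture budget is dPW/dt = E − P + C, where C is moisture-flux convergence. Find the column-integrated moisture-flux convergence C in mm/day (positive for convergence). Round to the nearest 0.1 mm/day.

C ≈ 20.2 mm/day

dPW/dt = +9.94 mm/day.
C = dPW/dt − E + P = (+9.94) − 1.9 + 12.2 = 20.2 mm/day.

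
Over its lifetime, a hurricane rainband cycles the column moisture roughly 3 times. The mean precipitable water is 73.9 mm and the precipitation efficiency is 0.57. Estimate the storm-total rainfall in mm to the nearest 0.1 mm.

rainfall ≈ 126.4 mm

Each cycle deposits ε × PW = 0.57 × 73.9 = 42.123 mm.
Over 3 cycles: 3 × 42.123 = 126.4 mm.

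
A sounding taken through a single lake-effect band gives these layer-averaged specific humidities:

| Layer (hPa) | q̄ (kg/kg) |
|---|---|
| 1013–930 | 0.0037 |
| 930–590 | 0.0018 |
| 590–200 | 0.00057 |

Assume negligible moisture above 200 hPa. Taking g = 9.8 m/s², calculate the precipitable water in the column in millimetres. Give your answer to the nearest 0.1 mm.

Precipitable water is the column-integrated vapour mass per unit area: PW = (1/g) Σ q̄ Δp, with q in kg/kg and Δp in Pa (1 kg/m² of water = 1 mm).
Layer 1013–930 hPa: Δp = 83 hPa = 8300 Pa, q̄ = 0.0037 kg/kg → 0.0037 × 8300 / 9.8 = 3.13 mm
Layer 930–590 hPa: Δp = 340 hPa = 34000 Pa, q̄ = 0.0018 kg/kg → 0.0018 × 34000 / 9.8 = 6.24 mm
Layer 590–200 hPa: Δp = 390 hPa = 39000 Pa, q̄ = 0.00057 kg/kg → 0.00057 × 39000 / 9.8 = 2.27 mm
PW = 3.13 + 6.24 + 2.27 = 11.64 ≈ 11.6 mm.

PW ≈ 11.6 mm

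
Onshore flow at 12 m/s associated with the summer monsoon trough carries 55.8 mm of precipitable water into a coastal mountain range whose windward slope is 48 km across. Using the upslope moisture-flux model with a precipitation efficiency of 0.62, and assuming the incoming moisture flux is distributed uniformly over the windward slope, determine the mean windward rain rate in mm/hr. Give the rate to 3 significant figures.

Incoming column moisture flux per unit ridge length: F = V × PW = 12 × 55.8 = 669.6 mm·m/s.
Spread over the 48 km slope with efficiency ε = 0.62: R = ε·F/W = 0.62 × 669.6 / 48000 m = 8.649e-03 mm/s.
R = 8.649e-03 × 3600 = 31.1 mm/hr.

R ≈ 31.1 mm/hr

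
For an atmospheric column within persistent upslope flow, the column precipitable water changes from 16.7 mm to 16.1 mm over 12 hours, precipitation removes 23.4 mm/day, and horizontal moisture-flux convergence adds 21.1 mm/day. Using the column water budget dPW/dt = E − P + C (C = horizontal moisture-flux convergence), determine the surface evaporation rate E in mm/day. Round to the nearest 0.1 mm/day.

E ≈ 1.1 mm/day

dPW/dt = (16.1 − 16.7) mm / (12/24 day) = -1.200 mm/day.
E = dPW/dt + P − C = (-1.200) + 23.4 − (21.1) = 1.1 mm/day.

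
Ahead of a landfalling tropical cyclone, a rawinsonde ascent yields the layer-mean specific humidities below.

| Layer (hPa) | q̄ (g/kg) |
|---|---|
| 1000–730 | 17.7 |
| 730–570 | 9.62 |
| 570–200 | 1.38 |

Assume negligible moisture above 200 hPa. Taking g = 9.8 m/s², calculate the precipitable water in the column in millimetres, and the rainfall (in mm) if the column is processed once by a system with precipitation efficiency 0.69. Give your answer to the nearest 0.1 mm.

PW ≈ 69.7 mm; rainfall ≈ 48.1 mm

Precipitable water is the column-integrated vapour mass per unit area: PW = (1/g) Σ q̄ Δp, with q in kg/kg and Δp in Pa (1 kg/m² of water = 1 mm).
Layer 1000–730 hPa: Δp = 270 hPa = 27000 Pa, q̄ = 0.0177 kg/kg → 0.0177 × 27000 / 9.8 = 48.77 mm
Layer 730–570 hPa: Δp = 160 hPa = 16000 Pa, q̄ = 0.00962 kg/kg → 0.00962 × 16000 / 9.8 = 15.71 mm
Layer 570–200 hPa: Δp = 370 hPa = 37000 Pa, q̄ = 0.00138 kg/kg → 0.00138 × 37000 / 9.8 = 5.21 mm
PW = 48.77 + 15.71 + 5.21 = 69.69 ≈ 69.7 mm.
Rainfall = ε × PW = 0.69 × 69.7 = 48.1 mm.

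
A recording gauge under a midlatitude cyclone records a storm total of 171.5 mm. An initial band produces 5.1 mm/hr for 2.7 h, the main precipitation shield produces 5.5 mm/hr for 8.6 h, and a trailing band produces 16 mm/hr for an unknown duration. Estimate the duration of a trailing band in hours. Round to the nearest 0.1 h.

Known phases: 5.1 × 2.7 + 5.5 × 8.6 = 13.77 + 47.3 = 61.07 mm.
Remaining depth = 171.5 − 61.07 = 110.43 mm.
Duration = 110.43 / 16 = 6.9 h.

duration ≈ 6.9 h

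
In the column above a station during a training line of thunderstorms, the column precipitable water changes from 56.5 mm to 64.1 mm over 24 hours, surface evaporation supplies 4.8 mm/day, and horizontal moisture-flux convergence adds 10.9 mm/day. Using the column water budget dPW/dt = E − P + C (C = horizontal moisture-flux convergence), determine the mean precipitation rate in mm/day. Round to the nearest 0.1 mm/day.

dPW/dt = (64.1 − 56.5) mm / (24/24 day) = +7.600 mm/day.
P = E + C − dPW/dt = 4.8 + (10.9) − (+7.600) = 8.1 mm/day.

P ≈ 8.1 mm/day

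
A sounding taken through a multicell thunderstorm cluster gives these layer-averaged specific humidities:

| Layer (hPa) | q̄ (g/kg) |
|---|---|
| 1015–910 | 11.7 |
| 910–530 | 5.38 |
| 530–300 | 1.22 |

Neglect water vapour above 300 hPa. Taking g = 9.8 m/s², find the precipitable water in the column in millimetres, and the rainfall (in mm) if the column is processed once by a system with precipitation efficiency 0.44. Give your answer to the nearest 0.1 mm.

PW ≈ 36.3 mm; rainfall ≈ 16.0 mm

Precipitable water is the column-integrated vapour mass per unit area: PW = (1/g) Σ q̄ Δp, with q in kg/kg and Δp in Pa (1 kg/m² of water = 1 mm).
Layer 1015–910 hPa: Δp = 105 hPa = 10500 Pa, q̄ = 0.0117 kg/kg → 0.0117 × 10500 / 9.8 = 12.54 mm
Layer 910–530 hPa: Δp = 380 hPa = 38000 Pa, q̄ = 0.00538 kg/kg → 0.00538 × 38000 / 9.8 = 20.86 mm
Layer 530–300 hPa: Δp = 230 hPa = 23000 Pa, q̄ = 0.00122 kg/kg → 0.00122 × 23000 / 9.8 = 2.86 mm
PW = 12.54 + 20.86 + 2.86 = 36.26 ≈ 36.3 mm.
Rainfall = ε × PW = 0.44 × 36.3 = 16.0 mm.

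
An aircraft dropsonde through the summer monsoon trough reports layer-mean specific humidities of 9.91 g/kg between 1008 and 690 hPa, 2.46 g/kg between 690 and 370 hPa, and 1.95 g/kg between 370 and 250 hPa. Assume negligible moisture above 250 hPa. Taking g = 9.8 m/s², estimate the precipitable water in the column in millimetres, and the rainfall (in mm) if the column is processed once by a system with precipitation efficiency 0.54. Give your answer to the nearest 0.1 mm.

PW ≈ 42.6 mm; rainfall ≈ 23.0 mm

Precipitable water is the column-integrated vapour mass per unit area: PW = (1/g) Σ q̄ Δp, with q in kg/kg and Δp in Pa (1 kg/m² of water = 1 mm).
Layer 1008–690 hPa: Δp = 318 hPa = 31800 Pa, q̄ = 0.00991 kg/kg → 0.00991 × 31800 / 9.8 = 32.16 mm
Layer 690–370 hPa: Δp = 320 hPa = 32000 Pa, q̄ = 0.00246 kg/kg → 0.00246 × 32000 / 9.8 = 8.03 mm
Layer 370–250 hPa: Δp = 120 hPa = 12000 Pa, q̄ = 0.00195 kg/kg → 0.00195 × 12000 / 9.8 = 2.39 mm
PW = 32.16 + 8.03 + 2.39 = 42.58 ≈ 42.6 mm.
Rainfall = ε × PW = 0.54 × 42.6 = 23.0 mm.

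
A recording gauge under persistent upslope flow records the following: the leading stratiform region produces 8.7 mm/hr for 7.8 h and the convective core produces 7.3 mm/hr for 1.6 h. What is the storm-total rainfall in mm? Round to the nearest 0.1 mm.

Total = Σ Rᵢ Δtᵢ = 8.7 × 7.8 + 7.3 × 1.6
      = 67.86 + 11.68 = 79.5 mm.

total ≈ 79.5 mm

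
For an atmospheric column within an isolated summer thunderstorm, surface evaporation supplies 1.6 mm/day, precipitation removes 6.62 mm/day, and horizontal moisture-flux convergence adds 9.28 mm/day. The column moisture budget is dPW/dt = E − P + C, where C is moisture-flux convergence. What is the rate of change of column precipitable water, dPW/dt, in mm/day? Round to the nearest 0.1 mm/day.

dPW/dt = E − P + C = 1.6 − 6.62 + (9.28) = 4.3 mm/day.

dPW/dt ≈ 4.3 mm/day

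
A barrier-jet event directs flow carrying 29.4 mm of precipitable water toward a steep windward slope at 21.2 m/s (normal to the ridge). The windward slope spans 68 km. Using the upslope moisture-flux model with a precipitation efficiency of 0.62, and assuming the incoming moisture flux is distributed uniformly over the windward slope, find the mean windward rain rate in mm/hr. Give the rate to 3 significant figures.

Incoming column moisture flux per unit ridge length: F = V × PW = 21.2 × 29.4 = 623.28 mm·m/s.
Spread over the 68 km slope with efficiency ε = 0.62: R = ε·F/W = 0.62 × 623.28 / 68000 m = 5.683e-03 mm/s.
R = 5.683e-03 × 3600 = 20.5 mm/hr.

R ≈ 20.5 mm/hr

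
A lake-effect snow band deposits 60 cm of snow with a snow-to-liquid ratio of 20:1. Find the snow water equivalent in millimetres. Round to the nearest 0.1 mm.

SWE ≈ 30.0 mm

SWE = snow depth / ratio = 60 cm / 20 = 3.000 cm = 30.0 mm.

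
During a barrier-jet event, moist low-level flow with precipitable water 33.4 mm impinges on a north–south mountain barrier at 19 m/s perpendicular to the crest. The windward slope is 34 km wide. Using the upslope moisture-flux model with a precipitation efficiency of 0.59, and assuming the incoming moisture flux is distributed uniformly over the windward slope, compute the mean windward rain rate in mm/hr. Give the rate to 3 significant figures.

Incoming column moisture flux per unit ridge length: F = V × PW = 19 × 33.4 = 634.6 mm·m/s.
Spread over the 34 km slope with efficiency ε = 0.59: R = ε·F/W = 0.59 × 634.6 / 34000 m = 1.101e-02 mm/s.
R = 1.101e-02 × 3600 = 39.6 mm/hr.

R ≈ 39.6 mm/hr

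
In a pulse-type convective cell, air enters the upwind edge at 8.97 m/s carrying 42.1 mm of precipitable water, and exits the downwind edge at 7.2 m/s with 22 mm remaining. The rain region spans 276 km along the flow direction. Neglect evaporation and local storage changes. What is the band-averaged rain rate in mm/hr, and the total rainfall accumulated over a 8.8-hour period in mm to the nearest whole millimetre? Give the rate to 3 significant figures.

Column moisture flux per unit crosswind length is F = V × PW.
Inflow: F_in = 8.97 × 42.1 = 377.637 mm·m/s
Outflow: F_out = 7.2 × 22 = 158.4 mm·m/s
Steady-state rate R = (F_in − F_out)/L = (377.637 − 158.4) / 276000 m = 7.943e-04 mm/s.
R = 7.943e-04 × 3600 = 2.86 mm/hr.
Over 8.8 h: total = 2.86 × 8.8 = 25.168 ≈ 25 mm.

R ≈ 2.86 mm/hr; total ≈ 25 mm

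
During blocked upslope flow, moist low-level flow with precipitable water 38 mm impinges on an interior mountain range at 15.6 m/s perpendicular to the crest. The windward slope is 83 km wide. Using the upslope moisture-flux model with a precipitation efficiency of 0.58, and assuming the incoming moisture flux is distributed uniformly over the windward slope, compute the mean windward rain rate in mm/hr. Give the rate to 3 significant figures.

Incoming column moisture flux per unit ridge length: F = V × PW = 15.6 × 38 = 592.8 mm·m/s.
Spread over the 83 km slope with efficiency ε = 0.58: R = ε·F/W = 0.58 × 592.8 / 83000 m = 4.142e-03 mm/s.
R = 4.142e-03 × 3600 = 14.9 mm/hr.

R ≈ 14.9 mm/hr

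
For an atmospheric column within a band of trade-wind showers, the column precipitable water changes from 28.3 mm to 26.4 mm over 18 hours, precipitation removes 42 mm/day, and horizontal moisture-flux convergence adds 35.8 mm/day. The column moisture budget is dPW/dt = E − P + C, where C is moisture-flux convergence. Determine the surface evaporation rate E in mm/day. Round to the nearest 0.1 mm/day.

E ≈ 3.7 mm/day

dPW/dt = (26.4 − 28.3) mm / (18/24 day) = -2.533 mm/day.
E = dPW/dt + P − C = (-2.533) + 42 − (35.8) = 3.7 mm/day.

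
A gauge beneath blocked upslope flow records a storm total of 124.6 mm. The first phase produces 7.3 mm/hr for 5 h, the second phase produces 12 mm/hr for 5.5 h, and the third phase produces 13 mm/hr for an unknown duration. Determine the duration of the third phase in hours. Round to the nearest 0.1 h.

Known phases: 7.3 × 5 + 12 × 5.5 = 36.5 + 66 = 102.5 mm.
Remaining depth = 124.6 − 102.5 = 22.1 mm.
Duration = 22.1 / 13 = 1.7 h.

duration ≈ 1.7 h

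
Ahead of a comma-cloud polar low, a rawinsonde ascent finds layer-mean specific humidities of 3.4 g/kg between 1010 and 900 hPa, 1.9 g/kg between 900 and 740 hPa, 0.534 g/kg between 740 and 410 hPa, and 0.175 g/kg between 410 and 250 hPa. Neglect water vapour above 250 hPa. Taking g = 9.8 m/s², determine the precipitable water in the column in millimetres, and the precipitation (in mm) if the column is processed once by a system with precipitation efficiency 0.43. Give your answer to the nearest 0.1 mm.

Precipitable water is the column-integrated vapour mass per unit area: PW = (1/g) Σ q̄ Δp, with q in kg/kg and Δp in Pa (1 kg/m² of water = 1 mm).
Layer 1010–900 hPa: Δp = 110 hPa = 11000 Pa, q̄ = 0.0034 kg/kg → 0.0034 × 11000 / 9.8 = 3.82 mm
Layer 900–740 hPa: Δp = 160 hPa = 16000 Pa, q̄ = 0.0019 kg/kg → 0.0019 × 16000 / 9.8 = 3.10 mm
Layer 740–410 hPa: Δp = 330 hPa = 33000 Pa, q̄ = 0.000534 kg/kg → 0.000534 × 33000 / 9.8 = 1.80 mm
Layer 410–250 hPa: Δp = 160 hPa = 16000 Pa, q̄ = 0.000175 kg/kg → 0.000175 × 16000 / 9.8 = 0.29 mm
PW = 3.82 + 3.10 + 1.80 + 0.29 = 9.01 ≈ 9.0 mm.
Precipitation = ε × PW = 0.43 × 9.0 = 3.9 mm.

PW ≈ 9.0 mm; precipitation ≈ 3.9 mm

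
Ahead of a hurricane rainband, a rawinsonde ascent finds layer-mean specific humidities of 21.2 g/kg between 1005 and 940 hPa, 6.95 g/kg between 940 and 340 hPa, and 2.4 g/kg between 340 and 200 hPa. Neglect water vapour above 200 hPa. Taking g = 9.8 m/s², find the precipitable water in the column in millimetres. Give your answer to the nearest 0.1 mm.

Precipitable water is the column-integrated vapour mass per unit area: PW = (1/g) Σ q̄ Δp, with q in kg/kg and Δp in Pa (1 kg/m² of water = 1 mm).
Layer 1005–940 hPa: Δp = 65 hPa = 6500 Pa, q̄ = 0.0212 kg/kg → 0.0212 × 6500 / 9.8 = 14.06 mm
Layer 940–340 hPa: Δp = 600 hPa = 60000 Pa, q̄ = 0.00695 kg/kg → 0.00695 × 60000 / 9.8 = 42.55 mm
Layer 340–200 hPa: Δp = 140 hPa = 14000 Pa, q̄ = 0.0024 kg/kg → 0.0024 × 14000 / 9.8 = 3.43 mm
PW = 14.06 + 42.55 + 3.43 = 60.04 ≈ 60.0 mm.

PW ≈ 60.0 mm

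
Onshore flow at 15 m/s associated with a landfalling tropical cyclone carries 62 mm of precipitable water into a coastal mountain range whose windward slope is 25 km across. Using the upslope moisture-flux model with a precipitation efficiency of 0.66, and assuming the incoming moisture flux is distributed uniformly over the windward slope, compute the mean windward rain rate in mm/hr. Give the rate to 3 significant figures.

R ≈ 88.4 mm/hr

Incoming column moisture flux per unit ridge length: F = V × PW = 15 × 62 = 930 mm·m/s.
Spread over the 25 km slope with efficiency ε = 0.66: R = ε·F/W = 0.66 × 930 / 25000 m = 2.455e-02 mm/s.
R = 2.455e-02 × 3600 = 88.4 mm/hr.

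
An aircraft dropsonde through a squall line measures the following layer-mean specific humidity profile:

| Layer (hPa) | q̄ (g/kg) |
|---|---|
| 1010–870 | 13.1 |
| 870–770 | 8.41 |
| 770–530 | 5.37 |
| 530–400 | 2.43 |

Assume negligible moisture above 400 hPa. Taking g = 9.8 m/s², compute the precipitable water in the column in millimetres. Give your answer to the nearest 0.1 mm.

Precipitable water is the column-integrated vapour mass per unit area: PW = (1/g) Σ q̄ Δp, with q in kg/kg and Δp in Pa (1 kg/m² of water = 1 mm).
Layer 1010–870 hPa: Δp = 140 hPa = 14000 Pa, q̄ = 0.0131 kg/kg → 0.0131 × 14000 / 9.8 = 18.71 mm
Layer 870–770 hPa: Δp = 100 hPa = 10000 Pa, q̄ = 0.00841 kg/kg → 0.00841 × 10000 / 9.8 = 8.58 mm
Layer 770–530 hPa: Δp = 240 hPa = 24000 Pa, q̄ = 0.00537 kg/kg → 0.00537 × 24000 / 9.8 = 13.15 mm
Layer 530–400 hPa: Δp = 130 hPa = 13000 Pa, q̄ = 0.00243 kg/kg → 0.00243 × 13000 / 9.8 = 3.22 mm
PW = 18.71 + 8.58 + 13.15 + 3.22 = 43.66 ≈ 43.7 mm.

PW ≈ 43.7 mm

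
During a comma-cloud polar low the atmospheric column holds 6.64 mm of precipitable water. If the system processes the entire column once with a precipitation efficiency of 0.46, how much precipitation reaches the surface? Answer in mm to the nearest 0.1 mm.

Precipitation = ε × PW = 0.46 × 6.64 = 3.1 mm.

precipitation ≈ 3.1 mm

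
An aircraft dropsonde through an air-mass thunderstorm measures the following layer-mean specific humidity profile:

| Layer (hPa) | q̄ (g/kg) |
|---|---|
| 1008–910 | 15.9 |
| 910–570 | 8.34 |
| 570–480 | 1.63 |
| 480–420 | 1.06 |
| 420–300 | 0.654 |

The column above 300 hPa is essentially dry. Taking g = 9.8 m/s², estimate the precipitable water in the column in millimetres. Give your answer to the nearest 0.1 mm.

PW ≈ 47.8 mm

Precipitable water is the column-integrated vapour mass per unit area: PW = (1/g) Σ q̄ Δp, with q in kg/kg and Δp in Pa (1 kg/m² of water = 1 mm).
Layer 1008–910 hPa: Δp = 98 hPa = 9800 Pa, q̄ = 0.0159 kg/kg → 0.0159 × 9800 / 9.8 = 15.90 mm
Layer 910–570 hPa: Δp = 340 hPa = 34000 Pa, q̄ = 0.00834 kg/kg → 0.00834 × 34000 / 9.8 = 28.93 mm
Layer 570–480 hPa: Δp = 90 hPa = 9000 Pa, q̄ = 0.00163 kg/kg → 0.00163 × 9000 / 9.8 = 1.50 mm
Layer 480–420 hPa: Δp = 60 hPa = 6000 Pa, q̄ = 0.00106 kg/kg → 0.00106 × 6000 / 9.8 = 0.65 mm
Layer 420–300 hPa: Δp = 120 hPa = 12000 Pa, q̄ = 0.000654 kg/kg → 0.000654 × 12000 / 9.8 = 0.80 mm
PW = 15.90 + 28.93 + 1.50 + 0.65 + 0.80 = 47.78 ≈ 47.8 mm.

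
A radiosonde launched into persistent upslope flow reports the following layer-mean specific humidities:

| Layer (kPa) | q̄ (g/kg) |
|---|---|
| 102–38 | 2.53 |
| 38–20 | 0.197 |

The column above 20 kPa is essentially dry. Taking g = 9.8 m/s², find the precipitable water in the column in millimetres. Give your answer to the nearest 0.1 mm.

Precipitable water is the column-integrated vapour mass per unit area: PW = (1/g) Σ q̄ Δp, with q in kg/kg and Δp in Pa (1 kg/m² of water = 1 mm).
Layer 102–38 kPa: Δp = 640 hPa = 64000 Pa, q̄ = 0.00253 kg/kg → 0.00253 × 64000 / 9.8 = 16.52 mm
Layer 38–20 kPa: Δp = 180 hPa = 18000 Pa, q̄ = 0.000197 kg/kg → 0.000197 × 18000 / 9.8 = 0.36 mm
PW = 16.52 + 0.36 = 16.88 ≈ 16.9 mm.

PW ≈ 16.9 mm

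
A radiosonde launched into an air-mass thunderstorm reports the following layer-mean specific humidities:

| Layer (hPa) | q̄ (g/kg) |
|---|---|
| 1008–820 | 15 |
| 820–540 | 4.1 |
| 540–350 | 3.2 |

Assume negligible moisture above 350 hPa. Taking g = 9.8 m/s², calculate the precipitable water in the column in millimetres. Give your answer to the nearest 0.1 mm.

Precipitable water is the column-integrated vapour mass per unit area: PW = (1/g) Σ q̄ Δp, with q in kg/kg and Δp in Pa (1 kg/m² of water = 1 mm).
Layer 1008–820 hPa: Δp = 188 hPa = 18800 Pa, q̄ = 0.015 kg/kg → 0.015 × 18800 / 9.8 = 28.78 mm
Layer 820–540 hPa: Δp = 280 hPa = 28000 Pa, q̄ = 0.0041 kg/kg → 0.0041 × 28000 / 9.8 = 11.71 mm
Layer 540–350 hPa: Δp = 190 hPa = 19000 Pa, q̄ = 0.0032 kg/kg → 0.0032 × 19000 / 9.8 = 6.20 mm
PW = 28.78 + 11.71 + 6.20 = 46.69 ≈ 46.7 mm.

PW ≈ 46.7 mm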